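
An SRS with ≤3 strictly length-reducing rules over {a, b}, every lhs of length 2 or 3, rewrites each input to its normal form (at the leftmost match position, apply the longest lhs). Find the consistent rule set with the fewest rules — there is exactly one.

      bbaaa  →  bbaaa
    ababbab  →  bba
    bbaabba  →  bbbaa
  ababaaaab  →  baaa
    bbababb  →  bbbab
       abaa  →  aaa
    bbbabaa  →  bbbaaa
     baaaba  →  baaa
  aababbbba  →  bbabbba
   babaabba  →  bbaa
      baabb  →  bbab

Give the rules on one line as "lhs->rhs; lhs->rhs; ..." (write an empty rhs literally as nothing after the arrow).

  | bbaaa
  | ababbab => aabbab => babab => baab => bba
  | bbaabba => bbbaba => bbbaa
  | ababaaaab => aabaaaab => baaaaab => baaaba => babaa => baaa

aab->ba; aba->aa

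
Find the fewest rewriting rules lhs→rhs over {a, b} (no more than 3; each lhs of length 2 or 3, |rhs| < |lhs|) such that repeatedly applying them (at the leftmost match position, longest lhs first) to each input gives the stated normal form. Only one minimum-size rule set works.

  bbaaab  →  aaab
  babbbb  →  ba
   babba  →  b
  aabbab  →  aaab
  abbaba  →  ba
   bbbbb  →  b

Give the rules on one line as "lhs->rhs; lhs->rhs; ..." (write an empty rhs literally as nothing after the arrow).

  | bbaaab => aaab
  | babbbb => babb => ba
  | babba => baa => b
  | aabbab => aaab

aba->ba; baa->b; bb->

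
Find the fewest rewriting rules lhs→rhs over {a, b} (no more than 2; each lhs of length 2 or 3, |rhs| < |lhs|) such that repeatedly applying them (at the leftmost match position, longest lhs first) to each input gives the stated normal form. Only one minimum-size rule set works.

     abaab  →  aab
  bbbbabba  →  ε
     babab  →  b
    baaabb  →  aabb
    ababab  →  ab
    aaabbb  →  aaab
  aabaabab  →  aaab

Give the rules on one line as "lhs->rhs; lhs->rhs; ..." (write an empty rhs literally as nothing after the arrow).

  | abaab => aab
  | bbbbabba => bbabba => bbba => ba => ε
  | babab => bab => b
  | baaabb => aabb

ba->; bbb->b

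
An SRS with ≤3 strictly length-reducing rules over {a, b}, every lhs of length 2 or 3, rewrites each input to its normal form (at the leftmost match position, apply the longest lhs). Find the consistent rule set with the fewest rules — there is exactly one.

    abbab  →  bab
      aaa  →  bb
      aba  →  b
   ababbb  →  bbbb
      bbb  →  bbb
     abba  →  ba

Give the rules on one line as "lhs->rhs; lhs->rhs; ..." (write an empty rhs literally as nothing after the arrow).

aaa->bb; aba->b; abb->b

  | abbab => bab
  | aaa => bb
  | aba => b
  | ababbb => bbbb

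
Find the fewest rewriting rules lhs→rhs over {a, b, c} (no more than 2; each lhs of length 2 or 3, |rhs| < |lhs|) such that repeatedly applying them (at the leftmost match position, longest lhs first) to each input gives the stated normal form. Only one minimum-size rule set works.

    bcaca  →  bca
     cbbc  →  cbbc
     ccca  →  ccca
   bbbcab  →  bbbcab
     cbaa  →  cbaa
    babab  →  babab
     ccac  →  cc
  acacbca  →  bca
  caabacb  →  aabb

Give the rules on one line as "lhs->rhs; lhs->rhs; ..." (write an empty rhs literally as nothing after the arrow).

ac->; caa->aa

  | bcaca => bca
  | cbbc
  | ccca
  | bbbcab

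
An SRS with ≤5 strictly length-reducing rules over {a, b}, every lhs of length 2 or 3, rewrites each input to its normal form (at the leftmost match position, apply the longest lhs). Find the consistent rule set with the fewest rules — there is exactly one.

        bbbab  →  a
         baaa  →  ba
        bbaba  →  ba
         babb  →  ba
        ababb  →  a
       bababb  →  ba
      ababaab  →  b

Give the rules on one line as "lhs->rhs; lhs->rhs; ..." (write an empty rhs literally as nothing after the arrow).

  | bbbab => abab => ab => a
  | baaa => ba
  | bbaba => aaba => ba
  | babb => bab => ba

aa->; ab->a; aba->a; bb->a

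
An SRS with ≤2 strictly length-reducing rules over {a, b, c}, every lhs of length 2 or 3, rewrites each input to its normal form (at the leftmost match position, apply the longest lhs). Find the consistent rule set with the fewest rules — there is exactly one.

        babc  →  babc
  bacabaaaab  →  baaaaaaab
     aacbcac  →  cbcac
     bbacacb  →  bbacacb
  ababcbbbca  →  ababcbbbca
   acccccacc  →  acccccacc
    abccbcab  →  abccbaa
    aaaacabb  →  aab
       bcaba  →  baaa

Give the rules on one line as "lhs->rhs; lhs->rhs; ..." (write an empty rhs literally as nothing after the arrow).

  | babc
  | bacabaaaab => baaaaaaab
  | aacbcac => cbcac
  | bbacacb

aac->c; cab->aa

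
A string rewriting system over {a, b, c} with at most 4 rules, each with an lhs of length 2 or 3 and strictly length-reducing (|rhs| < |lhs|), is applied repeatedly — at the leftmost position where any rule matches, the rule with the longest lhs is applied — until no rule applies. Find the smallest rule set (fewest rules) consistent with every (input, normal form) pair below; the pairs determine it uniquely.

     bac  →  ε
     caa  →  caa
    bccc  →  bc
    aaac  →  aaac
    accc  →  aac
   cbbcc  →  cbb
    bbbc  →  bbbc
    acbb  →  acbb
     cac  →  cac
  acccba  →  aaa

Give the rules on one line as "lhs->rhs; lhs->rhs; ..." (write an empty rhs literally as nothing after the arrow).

  | bac => cc => ε
  | caa
  | bccc => bc
  | aaac

acc->aa; ba->c; cc->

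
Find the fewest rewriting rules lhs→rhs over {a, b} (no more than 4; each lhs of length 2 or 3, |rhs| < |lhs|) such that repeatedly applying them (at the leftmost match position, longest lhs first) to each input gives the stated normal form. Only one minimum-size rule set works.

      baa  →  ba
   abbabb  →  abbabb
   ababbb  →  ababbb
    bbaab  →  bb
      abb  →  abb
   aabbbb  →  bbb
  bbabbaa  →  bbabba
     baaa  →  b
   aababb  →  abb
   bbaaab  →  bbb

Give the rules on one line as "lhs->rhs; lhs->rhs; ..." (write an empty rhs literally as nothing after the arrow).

  | baa => ba
  | abbabb
  | ababbb
  | bbaab => bb

aa->a; aaa->; aab->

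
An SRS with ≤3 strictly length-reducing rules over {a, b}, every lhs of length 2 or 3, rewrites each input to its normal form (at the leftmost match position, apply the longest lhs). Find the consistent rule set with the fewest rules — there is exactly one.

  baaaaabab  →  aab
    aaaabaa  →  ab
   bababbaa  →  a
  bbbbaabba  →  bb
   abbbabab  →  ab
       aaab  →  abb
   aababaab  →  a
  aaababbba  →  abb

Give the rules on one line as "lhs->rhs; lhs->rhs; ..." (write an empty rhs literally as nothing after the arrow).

  | baaaaabab => aaaabab => ababab => aab
  | aaaabaa => ababaa => aaa => ab
  | bababbaa => abbaa => aba => a
  | bbbbaabba => bbbabba => bbba => bb

aaa->ab; ba->; bab->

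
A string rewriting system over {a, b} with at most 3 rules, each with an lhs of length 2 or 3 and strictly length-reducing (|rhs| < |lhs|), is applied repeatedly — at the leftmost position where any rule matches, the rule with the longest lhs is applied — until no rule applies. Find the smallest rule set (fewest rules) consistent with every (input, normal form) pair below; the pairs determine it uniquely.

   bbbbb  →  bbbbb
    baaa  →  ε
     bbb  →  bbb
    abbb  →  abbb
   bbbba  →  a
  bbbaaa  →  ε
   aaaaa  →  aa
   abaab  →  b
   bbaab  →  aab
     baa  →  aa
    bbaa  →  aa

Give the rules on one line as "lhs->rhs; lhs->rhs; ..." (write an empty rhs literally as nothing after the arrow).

aaa->; ba->a

  | bbbbb
  | baaa => aaa => ε
  | bbb
  | abbb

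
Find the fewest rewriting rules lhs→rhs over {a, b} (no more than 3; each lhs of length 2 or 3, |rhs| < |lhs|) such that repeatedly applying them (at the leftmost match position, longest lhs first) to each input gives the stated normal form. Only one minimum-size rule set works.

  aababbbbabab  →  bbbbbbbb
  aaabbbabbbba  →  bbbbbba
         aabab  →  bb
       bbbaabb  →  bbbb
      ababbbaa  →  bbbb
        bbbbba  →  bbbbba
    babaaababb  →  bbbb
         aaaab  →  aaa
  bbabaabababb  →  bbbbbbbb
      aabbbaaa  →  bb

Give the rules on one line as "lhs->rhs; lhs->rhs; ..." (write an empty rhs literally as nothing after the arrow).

ab->; aba->bb; baa->ab

  | aababbbbabab => abbbbbbabab => bbbbbabab => bbbbbbbb
  | aaabbbabbbba => aabbabbbba => ababbbba => bbbbbba
  | aabab => abbb => bb
  | bbbaabb => bbabbb => bbbb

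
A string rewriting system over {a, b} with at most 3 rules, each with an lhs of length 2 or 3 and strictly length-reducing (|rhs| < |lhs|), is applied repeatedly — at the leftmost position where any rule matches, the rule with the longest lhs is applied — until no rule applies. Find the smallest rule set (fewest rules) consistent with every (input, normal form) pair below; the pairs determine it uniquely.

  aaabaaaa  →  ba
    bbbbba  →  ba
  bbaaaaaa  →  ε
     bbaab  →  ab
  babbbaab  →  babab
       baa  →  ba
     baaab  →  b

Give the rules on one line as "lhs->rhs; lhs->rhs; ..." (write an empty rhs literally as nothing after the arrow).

aa->a; aaa->b; bb->

  | aaabaaaa => bbaaaa => aaaa => ba
  | bbbbba => bbba => ba
  | bbaaaaaa => aaaaaa => baaa => bb => ε
  | bbaab => aab => ab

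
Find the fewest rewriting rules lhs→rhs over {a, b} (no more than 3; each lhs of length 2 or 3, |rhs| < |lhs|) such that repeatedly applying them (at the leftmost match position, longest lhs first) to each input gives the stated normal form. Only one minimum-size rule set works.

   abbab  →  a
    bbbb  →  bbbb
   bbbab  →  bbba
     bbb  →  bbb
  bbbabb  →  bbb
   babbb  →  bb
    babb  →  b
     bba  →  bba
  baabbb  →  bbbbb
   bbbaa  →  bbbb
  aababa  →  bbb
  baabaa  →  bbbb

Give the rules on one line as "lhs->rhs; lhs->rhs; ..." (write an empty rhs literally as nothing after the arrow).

aa->b; ab->a; abb->

  | abbab => ab => a
  | bbbb
  | bbbab => bbba
  | bbb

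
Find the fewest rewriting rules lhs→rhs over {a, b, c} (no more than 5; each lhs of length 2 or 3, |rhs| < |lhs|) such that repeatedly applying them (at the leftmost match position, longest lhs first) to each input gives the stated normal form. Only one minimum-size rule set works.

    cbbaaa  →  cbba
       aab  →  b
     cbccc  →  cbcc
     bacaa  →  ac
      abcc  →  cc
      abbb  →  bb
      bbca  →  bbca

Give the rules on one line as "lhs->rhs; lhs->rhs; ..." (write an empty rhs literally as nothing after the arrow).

  | cbbaaa => cbba
  | aab => b
  | cbccc => cbcc
  | bacaa => acaa => ac

aa->; ab->; bac->ac; ccc->cc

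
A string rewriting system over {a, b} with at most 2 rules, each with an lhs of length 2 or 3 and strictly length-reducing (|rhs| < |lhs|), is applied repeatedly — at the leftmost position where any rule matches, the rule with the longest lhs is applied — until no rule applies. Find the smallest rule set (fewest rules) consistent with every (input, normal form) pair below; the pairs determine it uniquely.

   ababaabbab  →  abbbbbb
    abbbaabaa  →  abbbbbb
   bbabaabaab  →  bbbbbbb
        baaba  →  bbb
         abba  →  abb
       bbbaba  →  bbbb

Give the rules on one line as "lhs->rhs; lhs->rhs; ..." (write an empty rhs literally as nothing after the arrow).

  | ababaabbab => abbaabbab => abbbbbab => abbbbbb
  | abbbaabaa => abbbbbaa => abbbbbb
  | bbabaabaab => bbbaabaab => bbbbbaab => bbbbbbb
  | baaba => bbba => bbb

ba->b; baa->bb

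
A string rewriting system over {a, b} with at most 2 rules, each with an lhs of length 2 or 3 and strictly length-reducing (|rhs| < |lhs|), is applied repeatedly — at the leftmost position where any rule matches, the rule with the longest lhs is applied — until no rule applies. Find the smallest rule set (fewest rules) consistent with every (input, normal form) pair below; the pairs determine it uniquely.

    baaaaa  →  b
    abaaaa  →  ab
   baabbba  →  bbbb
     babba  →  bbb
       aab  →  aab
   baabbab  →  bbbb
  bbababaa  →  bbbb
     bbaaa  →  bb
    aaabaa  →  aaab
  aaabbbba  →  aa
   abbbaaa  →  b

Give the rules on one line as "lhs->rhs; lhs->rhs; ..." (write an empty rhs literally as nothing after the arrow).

  | baaaaa => baaaa => baaa => baa => ba => b
  | abaaaa => abaaa => abaa => aba => ab
  | baabbba => babbba => bbbba => bbbb
  | babba => bbba => bbb

abb->; ba->b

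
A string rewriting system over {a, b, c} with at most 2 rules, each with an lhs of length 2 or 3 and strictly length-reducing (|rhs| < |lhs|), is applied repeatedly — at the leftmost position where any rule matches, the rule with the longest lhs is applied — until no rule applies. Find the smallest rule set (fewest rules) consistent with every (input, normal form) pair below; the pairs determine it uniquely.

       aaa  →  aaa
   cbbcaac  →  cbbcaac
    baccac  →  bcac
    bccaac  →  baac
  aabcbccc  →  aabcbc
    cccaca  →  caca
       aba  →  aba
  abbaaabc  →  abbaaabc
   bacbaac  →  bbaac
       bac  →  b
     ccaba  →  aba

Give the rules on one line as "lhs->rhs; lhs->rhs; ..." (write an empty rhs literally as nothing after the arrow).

bac->b; cc->

  | aaa
  | cbbcaac
  | baccac => bcac
  | bccaac => baac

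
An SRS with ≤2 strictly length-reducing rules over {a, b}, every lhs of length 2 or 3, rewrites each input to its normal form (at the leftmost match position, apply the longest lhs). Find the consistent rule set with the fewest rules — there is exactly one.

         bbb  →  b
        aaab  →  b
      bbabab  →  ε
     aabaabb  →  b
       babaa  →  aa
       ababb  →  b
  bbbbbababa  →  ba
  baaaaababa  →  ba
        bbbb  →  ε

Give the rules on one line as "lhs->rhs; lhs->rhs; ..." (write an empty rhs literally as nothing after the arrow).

  | bbb => b
  | aaab => aab => ab => b
  | bbabab => abab => bab => bb => ε
  | aabaabb => abaabb => baabb => babb => bbb => b

ab->b; bb->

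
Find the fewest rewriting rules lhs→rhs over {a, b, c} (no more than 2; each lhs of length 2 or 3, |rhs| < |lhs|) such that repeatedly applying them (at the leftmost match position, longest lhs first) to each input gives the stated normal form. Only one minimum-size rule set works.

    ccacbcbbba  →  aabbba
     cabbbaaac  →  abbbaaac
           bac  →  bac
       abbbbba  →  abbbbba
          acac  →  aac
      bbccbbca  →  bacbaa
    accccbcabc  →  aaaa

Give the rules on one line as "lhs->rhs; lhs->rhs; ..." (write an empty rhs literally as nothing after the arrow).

  | ccacbcbbba => cacbcbbba => acbcbbba => acabbba => aabbba
  | cabbbaaac => abbbaaac
  | bac
  | abbbbba

bc->a; ca->a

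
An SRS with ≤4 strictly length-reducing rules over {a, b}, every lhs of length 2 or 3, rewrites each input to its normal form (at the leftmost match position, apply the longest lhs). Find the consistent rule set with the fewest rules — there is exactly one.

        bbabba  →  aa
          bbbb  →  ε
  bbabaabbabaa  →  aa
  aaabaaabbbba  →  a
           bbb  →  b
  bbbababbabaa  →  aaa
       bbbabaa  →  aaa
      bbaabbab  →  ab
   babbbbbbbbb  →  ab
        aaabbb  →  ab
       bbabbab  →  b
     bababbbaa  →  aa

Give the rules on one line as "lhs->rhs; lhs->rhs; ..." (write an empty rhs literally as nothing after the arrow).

aab->b; ba->a; bb->

  | bbabba => abba => aa
  | bbbb => bb => ε
  | bbabaabbabaa => abaabbabaa => aaabbabaa => abbabaa => aabaa => baa => aa
  | aaabaaabbbba => abaaabbbba => aaaabbbba => aabbbba => bbbba => bba => a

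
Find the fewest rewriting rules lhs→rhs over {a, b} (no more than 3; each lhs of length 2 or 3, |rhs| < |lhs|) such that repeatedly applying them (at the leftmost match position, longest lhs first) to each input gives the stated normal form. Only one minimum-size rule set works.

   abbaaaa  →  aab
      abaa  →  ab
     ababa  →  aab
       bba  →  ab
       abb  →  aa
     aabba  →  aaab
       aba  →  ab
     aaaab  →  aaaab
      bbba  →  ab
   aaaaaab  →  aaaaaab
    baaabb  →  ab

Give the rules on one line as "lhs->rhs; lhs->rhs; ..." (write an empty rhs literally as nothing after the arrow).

  | abbaaaa => aabaaa => aabaa => aaba => aab
  | abaa => aba => ab
  | ababa => abba => aab
  | bba => ab

ba->b; bb->a; bba->ab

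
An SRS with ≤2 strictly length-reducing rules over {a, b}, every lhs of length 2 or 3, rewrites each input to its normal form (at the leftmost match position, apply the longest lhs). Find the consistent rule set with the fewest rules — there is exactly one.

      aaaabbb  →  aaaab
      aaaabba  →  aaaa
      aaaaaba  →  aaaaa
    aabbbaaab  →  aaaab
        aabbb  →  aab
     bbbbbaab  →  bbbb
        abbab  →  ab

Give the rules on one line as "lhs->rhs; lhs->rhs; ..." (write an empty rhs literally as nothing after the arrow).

  | aaaabbb => aaaabb => aaaab
  | aaaabba => aaaaba => aaaa
  | aaaaaba => aaaaa
  | aabbbaaab => aabbaaab => aabaaab => aaaab

abb->ab; ba->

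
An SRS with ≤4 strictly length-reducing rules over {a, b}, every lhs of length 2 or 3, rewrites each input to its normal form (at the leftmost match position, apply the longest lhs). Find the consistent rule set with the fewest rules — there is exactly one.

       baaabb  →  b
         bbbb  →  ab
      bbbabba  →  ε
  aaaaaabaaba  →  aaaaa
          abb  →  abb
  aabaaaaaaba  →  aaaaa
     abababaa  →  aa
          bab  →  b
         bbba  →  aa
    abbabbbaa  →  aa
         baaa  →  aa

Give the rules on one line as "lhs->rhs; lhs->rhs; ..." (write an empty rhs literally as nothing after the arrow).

  | baaabb => aabb => b
  | bbbb => ab
  | bbbabba => aabba => ba => ε
  | aaaaaabaaba => aaaaaaba => aaaaa

aab->; ba->; bbb->a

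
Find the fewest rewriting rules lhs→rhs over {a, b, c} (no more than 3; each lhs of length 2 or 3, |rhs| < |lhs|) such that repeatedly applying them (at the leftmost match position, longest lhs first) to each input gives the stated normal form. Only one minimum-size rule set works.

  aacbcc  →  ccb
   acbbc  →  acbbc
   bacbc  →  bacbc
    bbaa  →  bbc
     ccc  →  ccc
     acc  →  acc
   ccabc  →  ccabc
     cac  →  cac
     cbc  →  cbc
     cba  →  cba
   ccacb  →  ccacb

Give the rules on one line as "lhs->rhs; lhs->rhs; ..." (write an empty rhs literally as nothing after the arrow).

  | aacbcc => ccbcc => ccb
  | acbbc
  | bacbc
  | bbaa => bbc

aa->c; bcc->b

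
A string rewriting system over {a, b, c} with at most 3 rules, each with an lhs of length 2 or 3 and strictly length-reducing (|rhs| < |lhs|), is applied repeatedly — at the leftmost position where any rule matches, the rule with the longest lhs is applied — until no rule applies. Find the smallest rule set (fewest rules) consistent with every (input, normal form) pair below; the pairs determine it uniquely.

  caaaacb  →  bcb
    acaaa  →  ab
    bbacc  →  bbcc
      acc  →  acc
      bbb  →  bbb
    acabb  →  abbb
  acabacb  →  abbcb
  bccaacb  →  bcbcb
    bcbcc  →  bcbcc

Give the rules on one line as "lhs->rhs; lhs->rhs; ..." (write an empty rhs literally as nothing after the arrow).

ba->b; ca->b

  | caaaacb => baaacb => baacb => bacb => bcb
  | acaaa => abaa => aba => ab
  | bbacc => bbcc
  | acc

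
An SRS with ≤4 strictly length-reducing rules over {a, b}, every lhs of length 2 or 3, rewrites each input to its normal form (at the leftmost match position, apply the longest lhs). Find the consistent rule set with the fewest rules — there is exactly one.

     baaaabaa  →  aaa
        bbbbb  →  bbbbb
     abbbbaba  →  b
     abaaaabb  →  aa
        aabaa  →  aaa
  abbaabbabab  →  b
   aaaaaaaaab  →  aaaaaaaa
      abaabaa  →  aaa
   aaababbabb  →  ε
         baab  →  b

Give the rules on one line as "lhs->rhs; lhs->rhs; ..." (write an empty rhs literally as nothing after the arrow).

  | baaaabaa => aabaa => aaa
  | bbbbb
  | abbbbaba => bbbaba => bbaa => b
  | abaaaabb => aaaabb => aaab => aa

ab->; baa->; bab->a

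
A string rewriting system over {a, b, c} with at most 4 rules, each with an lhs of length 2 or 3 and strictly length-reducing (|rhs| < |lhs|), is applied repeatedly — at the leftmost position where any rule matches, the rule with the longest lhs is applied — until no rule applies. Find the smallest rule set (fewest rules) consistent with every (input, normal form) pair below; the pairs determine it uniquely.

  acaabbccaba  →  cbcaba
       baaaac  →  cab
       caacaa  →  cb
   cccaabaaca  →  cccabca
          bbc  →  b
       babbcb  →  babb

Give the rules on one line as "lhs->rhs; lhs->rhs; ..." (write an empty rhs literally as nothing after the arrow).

ac->b; baa->c; bbc->b

  | acaabbccaba => baabbccaba => cbbccaba => cbcaba
  | baaaac => caac => cab
  | caacaa => cabaa => cac => cb
  | cccaabaaca => cccaacca => cccabca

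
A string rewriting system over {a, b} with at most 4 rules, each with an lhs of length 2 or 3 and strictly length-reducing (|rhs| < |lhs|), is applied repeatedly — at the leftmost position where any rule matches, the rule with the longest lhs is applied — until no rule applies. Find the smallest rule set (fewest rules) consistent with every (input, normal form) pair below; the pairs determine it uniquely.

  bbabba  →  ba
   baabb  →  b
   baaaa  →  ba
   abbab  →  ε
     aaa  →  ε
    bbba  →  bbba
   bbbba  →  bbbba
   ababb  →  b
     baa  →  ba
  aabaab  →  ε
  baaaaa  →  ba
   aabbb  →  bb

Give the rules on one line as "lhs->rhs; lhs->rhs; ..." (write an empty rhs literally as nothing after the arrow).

  | bbabba => babba => abba => ba
  | baabb => babb => abb => b
  | baaaa => ba
  | abbab => bab => ab => ε

aa->a; aaa->; ab->; bab->ab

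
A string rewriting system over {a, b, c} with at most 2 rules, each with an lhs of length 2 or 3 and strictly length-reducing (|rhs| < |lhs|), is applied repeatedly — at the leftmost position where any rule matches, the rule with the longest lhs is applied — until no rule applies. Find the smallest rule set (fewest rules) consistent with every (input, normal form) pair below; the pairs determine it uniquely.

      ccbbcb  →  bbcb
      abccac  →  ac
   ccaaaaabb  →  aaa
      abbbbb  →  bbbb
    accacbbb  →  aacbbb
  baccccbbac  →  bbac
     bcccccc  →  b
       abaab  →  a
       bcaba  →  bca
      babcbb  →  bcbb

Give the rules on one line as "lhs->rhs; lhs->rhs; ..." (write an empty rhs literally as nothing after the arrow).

  | ccbbcb => bbcb
  | abccac => ccac => ac
  | ccaaaaabb => aaaaabb => aaaab => aaa
  | abbbbb => bbbb

ab->; cc->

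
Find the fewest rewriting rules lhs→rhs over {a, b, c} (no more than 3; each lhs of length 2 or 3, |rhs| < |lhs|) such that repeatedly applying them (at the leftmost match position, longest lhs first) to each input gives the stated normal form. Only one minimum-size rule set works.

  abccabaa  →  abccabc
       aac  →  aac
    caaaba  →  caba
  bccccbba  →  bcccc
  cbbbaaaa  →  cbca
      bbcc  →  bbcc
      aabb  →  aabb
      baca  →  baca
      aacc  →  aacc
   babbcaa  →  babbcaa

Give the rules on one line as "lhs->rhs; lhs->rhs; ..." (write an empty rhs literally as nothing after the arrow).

  | abccabaa => abccabc
  | aac
  | caaaba => caba
  | bccccbba => bcccc

aaa->a; baa->bc; bba->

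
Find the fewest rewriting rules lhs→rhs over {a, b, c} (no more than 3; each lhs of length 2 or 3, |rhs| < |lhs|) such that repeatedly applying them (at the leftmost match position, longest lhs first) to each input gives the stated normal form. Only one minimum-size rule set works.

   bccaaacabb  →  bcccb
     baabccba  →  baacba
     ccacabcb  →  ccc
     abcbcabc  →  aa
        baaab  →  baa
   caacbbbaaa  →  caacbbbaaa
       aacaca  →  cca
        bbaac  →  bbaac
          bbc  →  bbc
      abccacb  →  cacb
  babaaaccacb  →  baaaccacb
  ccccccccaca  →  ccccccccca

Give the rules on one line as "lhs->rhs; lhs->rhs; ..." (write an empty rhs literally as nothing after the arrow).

ab->; abc->a; aca->ca

  | bccaaacabb => bccaacabb => bccacabb => bcccabb => bcccb
  | baabccba => baacba
  | ccacabcb => cccabcb => cccab => ccc
  | abcbcabc => abcabc => aabc => aa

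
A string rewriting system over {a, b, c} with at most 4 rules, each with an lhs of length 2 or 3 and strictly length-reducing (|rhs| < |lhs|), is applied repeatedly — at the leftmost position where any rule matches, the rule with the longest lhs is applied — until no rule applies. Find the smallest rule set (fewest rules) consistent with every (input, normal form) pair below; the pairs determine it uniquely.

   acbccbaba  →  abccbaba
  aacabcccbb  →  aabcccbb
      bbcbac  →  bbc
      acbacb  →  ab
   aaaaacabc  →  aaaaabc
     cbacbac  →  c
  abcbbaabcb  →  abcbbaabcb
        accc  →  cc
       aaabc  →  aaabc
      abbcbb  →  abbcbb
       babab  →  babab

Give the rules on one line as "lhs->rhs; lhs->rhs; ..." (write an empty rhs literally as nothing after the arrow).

ac->; acb->ab; bac->

  | acbccbaba => abccbaba
  | aacabcccbb => aabcccbb
  | bbcbac => bbc
  | acbacb => abacb => ab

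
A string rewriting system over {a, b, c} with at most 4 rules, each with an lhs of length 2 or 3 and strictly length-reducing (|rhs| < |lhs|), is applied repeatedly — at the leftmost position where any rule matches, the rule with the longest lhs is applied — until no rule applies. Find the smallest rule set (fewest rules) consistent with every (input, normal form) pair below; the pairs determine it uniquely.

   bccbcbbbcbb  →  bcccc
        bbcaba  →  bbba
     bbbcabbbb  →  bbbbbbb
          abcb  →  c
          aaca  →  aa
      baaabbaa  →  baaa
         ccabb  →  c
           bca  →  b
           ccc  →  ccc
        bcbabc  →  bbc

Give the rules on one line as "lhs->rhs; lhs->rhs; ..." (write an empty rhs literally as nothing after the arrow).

  | bccbcbbbcbb => bcccbbbcbb => bcccbbcbb => bcccbcbb => bccccbb => bccccb => bcccc
  | bbcaba => bbba
  | bbbcabbbb => bbbbbbb
  | abcb => cb => c

ab->; ca->; cb->c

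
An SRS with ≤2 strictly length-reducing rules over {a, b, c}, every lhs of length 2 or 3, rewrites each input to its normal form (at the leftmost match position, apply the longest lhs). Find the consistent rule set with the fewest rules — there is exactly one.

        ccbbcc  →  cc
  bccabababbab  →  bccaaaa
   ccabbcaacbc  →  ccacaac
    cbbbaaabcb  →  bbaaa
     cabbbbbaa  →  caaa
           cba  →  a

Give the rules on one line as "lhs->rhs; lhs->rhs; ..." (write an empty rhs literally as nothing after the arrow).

ab->a; cb->

  | ccbbcc => cbcc => cc
  | bccabababbab => bccaababbab => bccaaabbab => bccaaabab => bccaaaab => bccaaaa
  | ccabbcaacbc => ccabcaacbc => ccacaacbc => ccacaac
  | cbbbaaabcb => bbaaabcb => bbaaacb => bbaaa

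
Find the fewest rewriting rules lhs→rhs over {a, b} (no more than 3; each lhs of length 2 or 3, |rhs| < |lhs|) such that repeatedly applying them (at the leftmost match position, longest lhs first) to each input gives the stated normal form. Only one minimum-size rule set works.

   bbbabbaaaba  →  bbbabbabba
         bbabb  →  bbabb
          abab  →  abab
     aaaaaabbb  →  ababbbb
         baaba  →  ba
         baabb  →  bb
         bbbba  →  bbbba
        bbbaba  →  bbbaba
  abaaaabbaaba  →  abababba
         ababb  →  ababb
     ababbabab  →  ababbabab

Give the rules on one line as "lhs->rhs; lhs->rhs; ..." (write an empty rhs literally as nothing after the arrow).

  | bbbabbaaaba => bbbabbabba
  | bbabb
  | abab
  | aaaaaabbb => abaaabbb => ababbbb

aaa->ab; aab->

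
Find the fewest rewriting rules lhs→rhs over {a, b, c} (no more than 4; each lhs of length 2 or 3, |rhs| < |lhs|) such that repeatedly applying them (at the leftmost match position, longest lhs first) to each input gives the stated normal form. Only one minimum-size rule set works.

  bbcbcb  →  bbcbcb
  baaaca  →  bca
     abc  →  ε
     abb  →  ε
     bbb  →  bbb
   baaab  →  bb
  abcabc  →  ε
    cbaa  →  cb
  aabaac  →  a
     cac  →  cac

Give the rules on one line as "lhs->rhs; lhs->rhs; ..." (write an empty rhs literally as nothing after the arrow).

  | bbcbcb
  | baaaca => baaca => baca => bca
  | abc => ε
  | abb => ε

abb->; abc->; ba->b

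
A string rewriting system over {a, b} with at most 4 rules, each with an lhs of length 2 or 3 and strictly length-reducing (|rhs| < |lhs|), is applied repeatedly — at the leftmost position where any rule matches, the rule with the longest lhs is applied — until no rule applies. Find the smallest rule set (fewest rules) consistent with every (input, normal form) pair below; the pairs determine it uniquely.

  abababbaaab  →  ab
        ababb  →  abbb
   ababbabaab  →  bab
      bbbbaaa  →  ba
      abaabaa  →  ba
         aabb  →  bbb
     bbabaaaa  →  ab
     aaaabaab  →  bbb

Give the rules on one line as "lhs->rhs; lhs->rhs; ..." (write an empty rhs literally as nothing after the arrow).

aa->b; aba->ab; bba->a

  | abababbaaab => abbabbaaab => aabbaaab => bbbaaab => baaab => bbab => ab
  | ababb => abbb
  | ababbabaab => abbbabaab => ababaab => abbaab => aaab => bab
  | bbbbaaa => bbaaa => aaa => ba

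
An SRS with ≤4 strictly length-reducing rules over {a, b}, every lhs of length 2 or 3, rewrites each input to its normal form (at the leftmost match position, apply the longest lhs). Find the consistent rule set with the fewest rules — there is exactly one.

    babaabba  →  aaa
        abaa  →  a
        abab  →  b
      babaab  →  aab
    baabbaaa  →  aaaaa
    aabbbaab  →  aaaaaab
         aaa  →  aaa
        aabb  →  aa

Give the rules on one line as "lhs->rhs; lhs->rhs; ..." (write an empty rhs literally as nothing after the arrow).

aba->; ba->b; bb->; bbb->aa

  | babaabba => bbaabba => aabba => aaa
  | abaa => a
  | abab => b
  | babaab => bbaab => aab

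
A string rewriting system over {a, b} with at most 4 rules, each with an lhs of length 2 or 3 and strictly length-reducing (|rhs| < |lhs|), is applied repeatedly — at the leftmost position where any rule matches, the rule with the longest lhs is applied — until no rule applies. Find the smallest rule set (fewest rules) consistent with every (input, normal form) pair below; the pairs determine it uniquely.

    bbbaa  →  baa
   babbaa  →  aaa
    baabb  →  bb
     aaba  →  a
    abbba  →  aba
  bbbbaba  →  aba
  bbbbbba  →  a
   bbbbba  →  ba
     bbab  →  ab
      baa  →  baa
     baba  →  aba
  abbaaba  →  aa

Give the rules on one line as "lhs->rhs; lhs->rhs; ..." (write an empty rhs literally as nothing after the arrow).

aab->; bab->ab; bba->a

  | bbbaa => baa
  | babbaa => abbaa => aaa
  | baabb => bb
  | aaba => a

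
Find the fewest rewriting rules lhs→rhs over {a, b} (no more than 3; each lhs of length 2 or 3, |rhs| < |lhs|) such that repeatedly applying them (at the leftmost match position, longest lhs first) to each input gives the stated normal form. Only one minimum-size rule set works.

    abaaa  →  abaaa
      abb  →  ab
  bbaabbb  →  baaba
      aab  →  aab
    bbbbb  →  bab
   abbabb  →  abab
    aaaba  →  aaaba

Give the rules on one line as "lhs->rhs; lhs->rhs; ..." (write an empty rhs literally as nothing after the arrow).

  | abaaa
  | abb => ab
  | bbaabbb => baabbb => baaba
  | aab

bb->b; bbb->ba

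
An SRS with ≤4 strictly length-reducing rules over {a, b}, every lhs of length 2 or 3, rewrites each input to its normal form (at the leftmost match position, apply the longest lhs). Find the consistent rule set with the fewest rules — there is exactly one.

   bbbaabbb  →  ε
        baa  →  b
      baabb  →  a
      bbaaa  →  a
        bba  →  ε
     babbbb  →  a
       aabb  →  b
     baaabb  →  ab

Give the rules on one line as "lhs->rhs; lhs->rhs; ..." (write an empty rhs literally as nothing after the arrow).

  | bbbaabbb => abaabbb => abbb => aab => ε
  | baa => b
  | baabb => bb => a
  | bbaaa => aaaa => a

aa->; aaa->; aab->; bb->a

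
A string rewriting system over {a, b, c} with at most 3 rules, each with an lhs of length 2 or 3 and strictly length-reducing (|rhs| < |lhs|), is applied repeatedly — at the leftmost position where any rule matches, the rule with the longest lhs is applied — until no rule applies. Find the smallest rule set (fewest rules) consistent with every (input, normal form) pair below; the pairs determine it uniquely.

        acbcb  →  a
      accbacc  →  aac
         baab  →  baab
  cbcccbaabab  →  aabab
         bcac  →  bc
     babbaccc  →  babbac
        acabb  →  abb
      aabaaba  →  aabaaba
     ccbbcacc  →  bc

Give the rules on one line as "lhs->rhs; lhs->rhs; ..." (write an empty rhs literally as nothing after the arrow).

ca->; cb->; cc->c

  | acbcb => acb => a
  | accbacc => acbacc => aacc => aac
  | baab
  | cbcccbaabab => cccbaabab => ccbaabab => cbaabab => aabab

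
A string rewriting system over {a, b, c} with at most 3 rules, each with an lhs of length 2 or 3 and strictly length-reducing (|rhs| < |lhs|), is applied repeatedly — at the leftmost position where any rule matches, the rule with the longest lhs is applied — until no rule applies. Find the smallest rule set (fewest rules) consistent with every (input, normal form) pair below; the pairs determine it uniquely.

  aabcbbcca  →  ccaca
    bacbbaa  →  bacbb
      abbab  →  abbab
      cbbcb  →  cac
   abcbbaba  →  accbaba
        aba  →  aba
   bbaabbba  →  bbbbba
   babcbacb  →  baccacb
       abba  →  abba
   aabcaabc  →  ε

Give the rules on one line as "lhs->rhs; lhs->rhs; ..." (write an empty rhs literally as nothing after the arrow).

  | aabcbbcca => bcbbcca => ccbcca => ccaca
  | bacbbaa => bacbb
  | abbab
  | cbbcb => cbcc => cac

aa->; bc->a; bcb->cc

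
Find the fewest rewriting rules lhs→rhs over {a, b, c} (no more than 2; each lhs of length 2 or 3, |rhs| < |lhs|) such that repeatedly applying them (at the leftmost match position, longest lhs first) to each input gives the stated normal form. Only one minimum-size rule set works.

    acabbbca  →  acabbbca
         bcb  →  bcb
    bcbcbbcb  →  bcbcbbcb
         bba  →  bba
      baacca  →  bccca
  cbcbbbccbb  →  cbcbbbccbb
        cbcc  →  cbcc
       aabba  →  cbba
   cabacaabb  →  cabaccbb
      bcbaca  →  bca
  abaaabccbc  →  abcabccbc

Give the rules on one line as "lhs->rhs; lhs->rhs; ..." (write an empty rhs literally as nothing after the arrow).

aa->c; cba->

  | acabbbca
  | bcb
  | bcbcbbcb
  | bba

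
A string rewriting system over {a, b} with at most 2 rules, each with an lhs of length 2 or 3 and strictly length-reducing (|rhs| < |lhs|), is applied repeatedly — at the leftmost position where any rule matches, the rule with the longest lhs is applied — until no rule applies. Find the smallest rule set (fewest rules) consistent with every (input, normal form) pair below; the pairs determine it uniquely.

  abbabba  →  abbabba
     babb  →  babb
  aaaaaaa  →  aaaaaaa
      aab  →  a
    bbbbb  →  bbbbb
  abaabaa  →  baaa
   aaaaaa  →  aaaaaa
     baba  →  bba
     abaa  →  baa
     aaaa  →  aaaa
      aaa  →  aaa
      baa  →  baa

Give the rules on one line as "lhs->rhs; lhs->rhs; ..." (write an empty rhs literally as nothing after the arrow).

aab->a; aba->ba

  | abbabba
  | babb
  | aaaaaaa
  | aab => a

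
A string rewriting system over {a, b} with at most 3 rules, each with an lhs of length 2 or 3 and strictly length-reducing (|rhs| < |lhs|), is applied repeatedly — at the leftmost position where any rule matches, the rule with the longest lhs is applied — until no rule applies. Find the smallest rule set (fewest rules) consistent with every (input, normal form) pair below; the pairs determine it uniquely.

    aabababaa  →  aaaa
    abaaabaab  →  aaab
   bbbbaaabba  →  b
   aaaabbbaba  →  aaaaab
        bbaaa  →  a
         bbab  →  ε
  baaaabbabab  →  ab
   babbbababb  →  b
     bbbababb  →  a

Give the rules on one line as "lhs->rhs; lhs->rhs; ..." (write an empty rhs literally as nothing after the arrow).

ba->b; baa->bb; bbb->

  | aabababaa => aabbabaa => aabbbaa => aaaa
  | abaaabaab => abbabaab => abbbaab => aaab
  | bbbbaaabba => baaabba => bbabba => bbbba => ba => b
  | aaaabbbaba => aaaaaba => aaaaab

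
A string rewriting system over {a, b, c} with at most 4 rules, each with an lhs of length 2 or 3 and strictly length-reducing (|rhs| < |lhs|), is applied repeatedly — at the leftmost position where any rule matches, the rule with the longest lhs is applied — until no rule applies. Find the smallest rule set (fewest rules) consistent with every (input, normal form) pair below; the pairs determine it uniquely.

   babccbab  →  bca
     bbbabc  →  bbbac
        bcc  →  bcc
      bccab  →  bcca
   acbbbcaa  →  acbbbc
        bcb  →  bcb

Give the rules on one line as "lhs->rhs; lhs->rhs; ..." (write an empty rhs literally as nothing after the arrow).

  | babccbab => baccbab => baacab => bcab => bca
  | bbbabc => bbbac
  | bcc
  | bccab => bcca

aa->; ab->a; ccb->ac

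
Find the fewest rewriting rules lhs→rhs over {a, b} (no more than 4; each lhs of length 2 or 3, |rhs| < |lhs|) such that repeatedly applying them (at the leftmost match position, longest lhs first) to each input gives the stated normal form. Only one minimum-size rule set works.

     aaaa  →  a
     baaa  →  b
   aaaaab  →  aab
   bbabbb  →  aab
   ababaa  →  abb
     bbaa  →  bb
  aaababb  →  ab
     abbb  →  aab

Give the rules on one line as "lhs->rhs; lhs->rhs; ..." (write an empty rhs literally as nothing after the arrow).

  | aaaa => a
  | baaa => baa => ba => b
  | aaaaab => aab
  | bbabbb => bbbbb => abbb => aab

aaa->; ba->b; bbb->ab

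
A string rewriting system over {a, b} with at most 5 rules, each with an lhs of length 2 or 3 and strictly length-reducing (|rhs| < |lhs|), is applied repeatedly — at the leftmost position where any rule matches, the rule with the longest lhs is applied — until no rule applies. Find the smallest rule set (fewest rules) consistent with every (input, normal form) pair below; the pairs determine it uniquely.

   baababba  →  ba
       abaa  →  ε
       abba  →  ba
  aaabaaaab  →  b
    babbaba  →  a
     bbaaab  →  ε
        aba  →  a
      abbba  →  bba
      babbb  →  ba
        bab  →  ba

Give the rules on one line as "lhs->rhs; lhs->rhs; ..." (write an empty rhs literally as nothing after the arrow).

  | baababba => ababba => abba => ba
  | abaa => aa => ε
  | abba => ba
  | aaabaaaab => abaaaab => aaaab => aab => b

aa->; ab->; baa->a; bab->ba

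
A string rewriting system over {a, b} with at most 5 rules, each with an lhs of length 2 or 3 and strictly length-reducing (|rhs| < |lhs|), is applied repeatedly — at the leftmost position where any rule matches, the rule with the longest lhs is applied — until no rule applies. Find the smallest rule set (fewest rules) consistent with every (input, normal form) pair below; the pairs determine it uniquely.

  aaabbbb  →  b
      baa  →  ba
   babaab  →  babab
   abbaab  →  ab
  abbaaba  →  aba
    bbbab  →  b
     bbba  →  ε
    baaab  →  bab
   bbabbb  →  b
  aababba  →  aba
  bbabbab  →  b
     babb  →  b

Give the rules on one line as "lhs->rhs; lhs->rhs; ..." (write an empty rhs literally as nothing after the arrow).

aa->a; abb->; bb->b; bba->

  | aaabbbb => aabbbb => abbbb => bb => b
  | baa => ba
  | babaab => babab
  | abbaab => aab => ab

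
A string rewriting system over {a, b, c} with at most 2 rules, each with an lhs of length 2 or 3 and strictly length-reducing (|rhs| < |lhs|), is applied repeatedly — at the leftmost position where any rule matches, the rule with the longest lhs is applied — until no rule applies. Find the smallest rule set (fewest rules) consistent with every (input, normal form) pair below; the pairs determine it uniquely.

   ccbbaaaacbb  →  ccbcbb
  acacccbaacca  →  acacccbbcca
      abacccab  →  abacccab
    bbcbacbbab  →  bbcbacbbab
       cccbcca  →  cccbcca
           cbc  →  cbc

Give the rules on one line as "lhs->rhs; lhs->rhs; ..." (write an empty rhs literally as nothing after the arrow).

aa->b; bbb->

  | ccbbaaaacbb => ccbbbaacbb => ccaacbb => ccbcbb
  | acacccbaacca => acacccbbcca
  | abacccab
  | bbcbacbbab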